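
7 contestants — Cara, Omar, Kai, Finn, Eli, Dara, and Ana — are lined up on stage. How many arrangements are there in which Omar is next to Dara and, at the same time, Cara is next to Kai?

480

Treat {Omar,Dara} as one block (2 orders) and {Cara,Kai} as another (2 orders).
That leaves 5 units to arrange: 2 × 2 × 5! = 4 × 120 = 480.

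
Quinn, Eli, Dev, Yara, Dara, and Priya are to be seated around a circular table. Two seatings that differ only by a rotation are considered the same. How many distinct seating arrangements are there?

Fix one person's seat to break rotational symmetry; the remaining 5 people can be arranged in (5)! = 120 ways.

120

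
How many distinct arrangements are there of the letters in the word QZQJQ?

20

Letter multiplicities in QZQJQ: J×1, Q×3, Z×1.
Dividing 5! = 120 by 3! = 6 for the repeated letters gives 20.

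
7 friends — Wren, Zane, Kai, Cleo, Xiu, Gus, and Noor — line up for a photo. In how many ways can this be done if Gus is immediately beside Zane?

Place the 5 others and the Gus-Zane pair as 6 objects in a line; the pair has 2 internal arrangements.
So the count is 2·(6)! = 1440.

1440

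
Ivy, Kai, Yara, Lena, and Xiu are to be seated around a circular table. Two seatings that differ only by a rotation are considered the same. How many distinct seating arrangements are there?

24

Around a circle, 5 distinct people have 5!/5 = (4)! = 24 rotationally distinct seatings.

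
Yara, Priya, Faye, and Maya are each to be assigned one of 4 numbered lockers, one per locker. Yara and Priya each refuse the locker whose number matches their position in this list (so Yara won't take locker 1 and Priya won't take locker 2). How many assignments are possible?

Let Aᵢ (for i ∈ {1, 2}) be the placements that put person i in their forbidden locker. Any j of these fix j positions, leaving (4−j)! ways to fill the rest, and there are C(2,j) ways to pick which j.
By inclusion–exclusion, the number of valid placements is Σ_{j=0}^{2} (−1)^j C(2,j)·(4−j)!.
Computing: 24 − 12 + 2 = 14.

14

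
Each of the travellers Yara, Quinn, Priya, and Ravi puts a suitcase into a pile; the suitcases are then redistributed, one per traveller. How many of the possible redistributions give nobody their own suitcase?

9

Let Aᵢ be the assignments in which traveller i gets their own suitcase. We want the size of the complement of A₁∪…∪A_4.
By inclusion–exclusion this is Σ_{j=0}^{4} (−1)^j C(4,j)·(4−j)!.
Computing: 24 − 24 + 12 − 4 + 1 = 9.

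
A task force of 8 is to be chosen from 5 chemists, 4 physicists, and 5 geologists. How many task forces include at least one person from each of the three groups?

With no constraint there are C(14,8) = 3003 possible selections.
Selections missing a whole group: no chemists → C(9,8) = 9; no physicists → C(10,8) = 45; no geologists → C(9,8) = 9.
Add back selections omitting two groups (i.e. drawn from a single group): C(5,8) + C(4,8) + C(5,8) = 0.
By inclusion–exclusion: 3003 − 63 + 0 = 2940.

2940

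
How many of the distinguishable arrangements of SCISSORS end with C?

With the last slot taken by C, it remains to arrange the other 7 letters (SISSORS).
Those 7 letters have S appearing 4 times, giving (7)!/(4!) = 210.

210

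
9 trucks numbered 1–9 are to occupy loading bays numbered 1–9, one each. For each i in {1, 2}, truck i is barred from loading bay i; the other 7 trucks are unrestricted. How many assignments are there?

Let Aᵢ (for i ∈ {1, 2}) be the placements that put truck i in its forbidden loading bay. Any j of these fix j positions, leaving (9−j)! ways to fill the rest, and there are C(2,j) ways to pick which j.
By inclusion–exclusion, the number of valid placements is Σ_{j=0}^{2} (−1)^j C(2,j)·(9−j)!.
Computing: 362880 − 80640 + 5040 = 287280.

287280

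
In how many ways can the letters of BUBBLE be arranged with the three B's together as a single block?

24

Treat the 3 copies of B as a single block. The multiset to arrange is then {BBB, E, L, U}, 4 items in all.
All 4 items are distinct, so there are (4)! = 24 arrangements.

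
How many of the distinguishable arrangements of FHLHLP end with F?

Fix F in the last position and arrange the remaining 5 letters.
Those 5 letters have H appearing twice and L appearing twice, giving (5)!/(2!·2!) = 30.

30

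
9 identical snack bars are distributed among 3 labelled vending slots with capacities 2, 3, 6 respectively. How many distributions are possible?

6

By stars and bars, unrestricted non-negative solutions to x_1+…+x_3 = 9 number C(9+2,2) = 55.
Subtract solutions that violate a single cap (substitute x_i' = x_i − (cap_i+1)): x_1 ≥ 3 gives C(8,2) = 28; x_2 ≥ 4 gives C(7,2) = 21; x_3 ≥ 7 gives C(4,2) = 6. Together 55.
Add back pairs where two caps are both exceeded: 6 + 0 + 0 = 6.
By inclusion–exclusion the count is 55 − 55 + 6 = 6.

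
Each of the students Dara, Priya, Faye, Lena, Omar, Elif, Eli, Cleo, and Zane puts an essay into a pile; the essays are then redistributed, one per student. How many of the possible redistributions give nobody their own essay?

Count assignments avoiding every fixed point. For any j of the 9 students fixed to their own essay, the other 9−j can be arranged in (9−j)! ways.
By inclusion–exclusion this is Σ_{j=0}^{9} (−1)^j C(9,j)·(9−j)!.
Computing: 362880 − 362880 + 181440 − 60480 + 15120 − 3024 + 504 − 72 + 9 − 1 = 133496.

133496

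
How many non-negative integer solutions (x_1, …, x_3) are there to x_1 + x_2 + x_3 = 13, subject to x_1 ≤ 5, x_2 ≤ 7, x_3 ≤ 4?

Ignoring the caps, the number of non-negative solutions to x_1+…+x_3 = 13 is C(15,2) = 105.
Subtract solutions that violate a single cap (substitute x_i' = x_i − (cap_i+1)): x_1 ≥ 6 gives C(9,2) = 36; x_2 ≥ 8 gives C(7,2) = 21; x_3 ≥ 5 gives C(10,2) = 45. Together 102.
Add back pairs where two caps are both exceeded: 0 + 6 + 1 = 7.
By inclusion–exclusion the count is 105 − 102 + 7 = 10.

10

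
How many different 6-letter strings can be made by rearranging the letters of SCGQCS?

180

SCGQCS has 6 letters with C appearing twice and S appearing twice.
So there are 6! / (2!·2!) = 180 distinguishable arrangements.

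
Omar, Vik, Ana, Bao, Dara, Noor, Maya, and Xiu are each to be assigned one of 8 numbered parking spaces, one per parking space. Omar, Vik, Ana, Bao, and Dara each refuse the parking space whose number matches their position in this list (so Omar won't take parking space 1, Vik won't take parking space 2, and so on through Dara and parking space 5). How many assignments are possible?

Let Aᵢ (for 1 ≤ i ≤ 5) be the placements that put person i in their forbidden parking space. Any j of these fix j positions, leaving (8−j)! ways to fill the rest, and there are C(5,j) ways to pick which j.
By inclusion–exclusion, the number of valid placements is Σ_{j=0}^{5} (−1)^j C(5,j)·(8−j)!.
Computing: 40320 − 25200 + 7200 − 1200 + 120 − 6 = 21234.

21234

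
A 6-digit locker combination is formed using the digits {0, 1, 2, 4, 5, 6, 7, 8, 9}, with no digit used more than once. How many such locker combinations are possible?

This is a permutation of 6 out of 9: P(9,6) = 9!/3!.
9 × 8 × 7 × 6 × 5 × 4 = 60480.

60480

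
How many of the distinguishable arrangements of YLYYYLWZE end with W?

840

Fix W in the last position and arrange the remaining 8 letters.
Those 8 letters have L appearing twice and Y appearing 4 times, giving (8)!/(4!·2!) = 840.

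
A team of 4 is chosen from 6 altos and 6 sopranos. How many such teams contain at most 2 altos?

360

Split by how many altos are chosen (0 through 2).
Sum: C(6,0)·C(6,4) + C(6,1)·C(6,3) + C(6,2)·C(6,2) = 15 + 120 + 225 = 360.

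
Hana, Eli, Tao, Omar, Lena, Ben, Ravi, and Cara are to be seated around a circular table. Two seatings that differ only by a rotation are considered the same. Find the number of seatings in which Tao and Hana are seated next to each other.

Treat {Tao, Hana} as one unit (2 internal orders) and seat the resulting 7 units around the table: (6)! circular arrangements.
So 2 × (6)! = 2 × 720 = 1440.

1440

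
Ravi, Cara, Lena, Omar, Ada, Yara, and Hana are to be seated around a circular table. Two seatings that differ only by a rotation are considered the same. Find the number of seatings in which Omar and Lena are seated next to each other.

240

Glue Omar and Lena into a block (2 internal orders). Seating 6 units around a circle gives (5)! arrangements.
So 2 × (5)! = 2 × 120 = 240.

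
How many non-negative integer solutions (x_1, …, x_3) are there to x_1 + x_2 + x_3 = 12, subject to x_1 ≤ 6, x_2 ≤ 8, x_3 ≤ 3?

18

Ignoring the caps, the number of non-negative solutions to x_1+…+x_3 = 12 is C(14,2) = 91.
Subtract solutions that violate a single cap (substitute x_i' = x_i − (cap_i+1)): x_1 ≥ 7 gives C(7,2) = 21; x_2 ≥ 9 gives C(5,2) = 10; x_3 ≥ 4 gives C(10,2) = 45. Together 76.
Add back pairs where two caps are both exceeded: 0 + 3 + 0 = 3.
By inclusion–exclusion the count is 91 − 76 + 3 = 18.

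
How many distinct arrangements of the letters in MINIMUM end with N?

60

With the last slot taken by N, it remains to arrange the other 6 letters (MIIMUM).
Those 6 letters have I appearing twice and M appearing 3 times, giving (6)!/(3!·2!) = 60.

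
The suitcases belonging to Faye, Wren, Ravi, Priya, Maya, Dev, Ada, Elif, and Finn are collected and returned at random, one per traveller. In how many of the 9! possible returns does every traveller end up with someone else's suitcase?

133496

Let Aᵢ be the assignments in which traveller i gets their own suitcase. We want the size of the complement of A₁∪…∪A_9.
By inclusion–exclusion this is Σ_{j=0}^{9} (−1)^j C(9,j)·(9−j)!.
Computing: 362880 − 362880 + 181440 − 60480 + 15120 − 3024 + 504 − 72 + 9 − 1 = 133496.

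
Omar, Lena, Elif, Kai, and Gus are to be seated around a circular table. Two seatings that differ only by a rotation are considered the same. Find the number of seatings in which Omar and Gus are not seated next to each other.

Without the restriction there are (4)! = 24 seatings.
Seatings with Omar beside Gus: treat them as a block with 2 internal orders, giving 2 × (3)! = 12.
Subtracting, 24 − 12 = 12.

12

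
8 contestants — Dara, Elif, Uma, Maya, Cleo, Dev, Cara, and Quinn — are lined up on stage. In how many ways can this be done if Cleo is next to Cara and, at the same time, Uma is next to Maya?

2880

Treat {Cleo,Cara} as one block (2 orders) and {Uma,Maya} as another (2 orders).
That leaves 6 units to arrange: 2 × 2 × 6! = 4 × 720 = 2880.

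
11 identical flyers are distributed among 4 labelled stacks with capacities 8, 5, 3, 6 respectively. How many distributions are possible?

By stars and bars, unrestricted non-negative solutions to x_1+…+x_4 = 11 number C(11+3,3) = 364.
Subtract solutions that violate a single cap (substitute x_i' = x_i − (cap_i+1)): x_1 ≥ 9 gives C(5,3) = 10; x_2 ≥ 6 gives C(8,3) = 56; x_3 ≥ 4 gives C(10,3) = 120; x_4 ≥ 7 gives C(7,3) = 35. Together 221.
Add back pairs where two caps are both exceeded: 0 + 0 + 0 + 4 + 0 + 1 = 5.
By inclusion–exclusion the count is 364 − 221 + 5 = 148.

148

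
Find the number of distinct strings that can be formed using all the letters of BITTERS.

The 7 letters of BITTERS have repeats: T appearing twice.
Dividing 7! = 5040 by 2! = 2 for the repeated letters gives 2520.

2520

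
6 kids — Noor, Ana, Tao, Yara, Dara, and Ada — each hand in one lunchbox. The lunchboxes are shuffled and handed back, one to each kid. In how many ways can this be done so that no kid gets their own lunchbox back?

265

Count assignments avoiding every fixed point. For any j of the 6 kids fixed to their own lunchbox, the other 6−j can be arranged in (6−j)! ways.
By inclusion–exclusion this is Σ_{j=0}^{6} (−1)^j C(6,j)·(6−j)!.
Computing: 720 − 720 + 360 − 120 + 30 − 6 + 1 = 265.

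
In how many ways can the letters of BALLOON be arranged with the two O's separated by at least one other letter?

900

Total arrangements of BALLOON: 7!/(2!·2!) = 1260.
If the two O's are adjacent, glue them into one block, leaving 6 items to arrange: (6)!/(2!) = 360 ways.
Subtracting, 1260 − 360 = 900 arrangements keep the O's apart.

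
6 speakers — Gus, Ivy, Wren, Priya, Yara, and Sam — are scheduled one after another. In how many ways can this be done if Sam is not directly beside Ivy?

There are 6! = 720 arrangements in all. If Sam and Ivy are adjacent, merging them into one block gives 2·(5)! = 240 arrangements.
So 720 − 240 = 480 arrangements keep them apart.

480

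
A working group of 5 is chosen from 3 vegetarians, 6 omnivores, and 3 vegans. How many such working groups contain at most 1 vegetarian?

Split by how many vegetarians are chosen (0 through 1).
Sum: C(3,0)·C(9,5) + C(3,1)·C(9,4) = 126 + 378 = 504.

504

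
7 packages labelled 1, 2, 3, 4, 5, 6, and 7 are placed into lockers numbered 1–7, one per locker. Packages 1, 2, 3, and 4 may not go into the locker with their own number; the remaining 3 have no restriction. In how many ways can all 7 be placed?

Let Aᵢ (for 1 ≤ i ≤ 4) be the placements that put package i in its forbidden locker. Any j of these fix j positions, leaving (7−j)! ways to fill the rest, and there are C(4,j) ways to pick which j.
By inclusion–exclusion, the number of valid placements is Σ_{j=0}^{4} (−1)^j C(4,j)·(7−j)!.
Computing: 5040 − 2880 + 720 − 96 + 6 = 2790.

2790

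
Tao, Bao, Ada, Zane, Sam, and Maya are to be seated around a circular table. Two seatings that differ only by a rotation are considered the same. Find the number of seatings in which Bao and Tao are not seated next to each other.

All circular seatings of 6 people number (5)! = 120.
Seatings with Bao beside Tao: treat them as a block with 2 internal orders, giving 2 × (4)! = 48.
Subtracting, 120 − 48 = 72.

72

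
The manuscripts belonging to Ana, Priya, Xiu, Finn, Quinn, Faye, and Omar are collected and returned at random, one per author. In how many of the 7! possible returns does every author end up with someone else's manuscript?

Let Aᵢ be the assignments in which author i gets their own manuscript. We want the size of the complement of A₁∪…∪A_7.
By inclusion–exclusion this is Σ_{j=0}^{7} (−1)^j C(7,j)·(7−j)!.
Computing: 5040 − 5040 + 2520 − 840 + 210 − 42 + 7 − 1 = 1854.

1854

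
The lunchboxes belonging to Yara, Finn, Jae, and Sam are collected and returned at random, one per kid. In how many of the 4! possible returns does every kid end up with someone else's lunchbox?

9

Let Aᵢ be the assignments in which kid i gets their own lunchbox. We want the size of the complement of A₁∪…∪A_4.
By inclusion–exclusion this is Σ_{j=0}^{4} (−1)^j C(4,j)·(4−j)!.
Computing: 24 − 24 + 12 − 4 + 1 = 9.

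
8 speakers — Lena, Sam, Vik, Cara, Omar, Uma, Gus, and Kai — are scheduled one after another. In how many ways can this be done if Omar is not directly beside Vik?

There are 8! = 40320 arrangements in all. If Omar and Vik are adjacent, merging them into one block gives 2·(7)! = 10080 arrangements.
Complementary counting: 40320 − 10080 = 30240.

30240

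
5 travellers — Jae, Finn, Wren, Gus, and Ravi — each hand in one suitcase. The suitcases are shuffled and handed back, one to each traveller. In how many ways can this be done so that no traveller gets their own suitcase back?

44

Count assignments avoiding every fixed point. For any j of the 5 travellers fixed to their own suitcase, the other 5−j can be arranged in (5−j)! ways.
By inclusion–exclusion this is Σ_{j=0}^{5} (−1)^j C(5,j)·(5−j)!.
Computing: 120 − 120 + 60 − 20 + 5 − 1 = 44.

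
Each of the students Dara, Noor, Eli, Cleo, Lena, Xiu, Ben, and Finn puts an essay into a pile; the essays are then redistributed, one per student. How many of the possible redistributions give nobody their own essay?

This is the derangement count D_8: permutations of 8 items with no fixed point.
By inclusion–exclusion this is Σ_{j=0}^{8} (−1)^j C(8,j)·(8−j)!.
Computing: 40320 − 40320 + 20160 − 6720 + 1680 − 336 + 56 − 8 + 1 = 14833.

14833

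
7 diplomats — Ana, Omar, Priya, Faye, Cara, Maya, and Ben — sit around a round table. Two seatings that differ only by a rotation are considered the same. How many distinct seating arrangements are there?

720

Fix one person's seat to break rotational symmetry; the remaining 6 people can be arranged in (6)! = 720 ways.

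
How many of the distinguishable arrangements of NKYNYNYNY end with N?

280

With the last slot taken by N, it remains to arrange the other 8 letters (KYNYNYNY).
Those 8 letters have N appearing 3 times and Y appearing 4 times, giving (8)!/(4!·3!) = 280.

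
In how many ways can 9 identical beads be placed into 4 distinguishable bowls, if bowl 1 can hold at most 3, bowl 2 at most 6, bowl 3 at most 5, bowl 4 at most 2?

61

Ignoring the caps, the number of non-negative solutions to x_1+…+x_4 = 9 is C(12,3) = 220.
Subtract solutions that violate a single cap (substitute x_i' = x_i − (cap_i+1)): x_1 ≥ 4 gives C(8,3) = 56; x_2 ≥ 7 gives C(5,3) = 10; x_3 ≥ 6 gives C(6,3) = 20; x_4 ≥ 3 gives C(9,3) = 84. Together 170.
Add back pairs where two caps are both exceeded: 0 + 0 + 10 + 0 + 0 + 1 = 11.
By inclusion–exclusion the count is 220 − 170 + 11 = 61.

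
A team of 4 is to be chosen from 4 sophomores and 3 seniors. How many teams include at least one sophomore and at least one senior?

Unrestricted: C(7,4) = 35 ways to pick any 4 of the 7.
Selections missing a whole group: no sophomores → C(3,4) = 0; no seniors → C(4,4) = 1.
Both groups omitted at once is impossible, so 35 − 1 = 34.

34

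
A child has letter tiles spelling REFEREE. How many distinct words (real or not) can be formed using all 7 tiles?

105

Letter multiplicities in REFEREE: E×4, F×1, R×2.
Dividing 7! = 5040 by 4!·2! = 48 for the repeated letters gives 105.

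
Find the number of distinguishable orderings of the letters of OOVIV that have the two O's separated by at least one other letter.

18

Total arrangements of OOVIV: 5!/(2!·2!) = 30.
If the two O's are adjacent, glue them into one block, leaving 4 items to arrange: (4)!/(2!) = 12 ways.
Subtracting, 30 − 12 = 18 arrangements keep the O's apart.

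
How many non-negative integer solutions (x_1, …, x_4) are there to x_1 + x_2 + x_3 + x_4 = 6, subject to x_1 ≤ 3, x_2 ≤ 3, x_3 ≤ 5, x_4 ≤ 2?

43

Without the upper bounds there are C(9,3) = 84 ways to split 6 among 4 variables.
Subtract solutions that violate a single cap (substitute x_i' = x_i − (cap_i+1)): x_1 ≥ 4 gives C(5,3) = 10; x_2 ≥ 4 gives C(5,3) = 10; x_3 ≥ 6 gives C(3,3) = 1; x_4 ≥ 3 gives C(6,3) = 20. Together 41.
No two caps can be exceeded simultaneously, so the pair terms are all 0.
By inclusion–exclusion the count is 84 − 41 + 0 = 43.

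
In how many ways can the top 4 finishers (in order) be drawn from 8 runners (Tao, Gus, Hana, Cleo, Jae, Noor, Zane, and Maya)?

1680

This is an ordered selection of 4 from 8: P(8,4).
That gives 8 × 7 × 6 × 5 = 1680.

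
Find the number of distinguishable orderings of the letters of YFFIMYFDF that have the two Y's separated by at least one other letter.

Total arrangements of YFFIMYFDF: 9!/(4!·2!) = 7560.
If the two Y's are adjacent, glue them into one block, leaving 8 items to arrange: (8)!/(4!) = 1680 ways.
Hence 7560 − 1680 = 5880.

5880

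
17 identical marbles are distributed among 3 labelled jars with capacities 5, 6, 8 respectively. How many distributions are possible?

Without the upper bounds there are C(19,2) = 171 ways to split 17 among 3 jars.
Subtract solutions that violate a single cap (substitute x_i' = x_i − (cap_i+1)): x_1 ≥ 6 gives C(13,2) = 78; x_2 ≥ 7 gives C(12,2) = 66; x_3 ≥ 9 gives C(10,2) = 45. Together 189.
Add back pairs where two caps are both exceeded: 15 + 6 + 3 = 24.
By inclusion–exclusion the count is 171 − 189 + 24 = 6.

6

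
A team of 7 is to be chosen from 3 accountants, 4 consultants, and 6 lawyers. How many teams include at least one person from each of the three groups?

1559

With no constraint there are C(13,7) = 1716 possible selections.
Selections missing a whole group: no accountants → C(10,7) = 120; no consultants → C(9,7) = 36; no lawyers → C(7,7) = 1.
Add back selections omitting two groups (i.e. drawn from a single group): C(3,7) + C(4,7) + C(6,7) = 0.
By inclusion–exclusion: 1716 − 157 + 0 = 1559.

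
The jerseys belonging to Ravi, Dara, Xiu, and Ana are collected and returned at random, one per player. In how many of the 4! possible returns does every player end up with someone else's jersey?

Count assignments avoiding every fixed point. For any j of the 4 players fixed to their old jersey, the other 4−j can be arranged in (4−j)! ways.
By inclusion–exclusion this is Σ_{j=0}^{4} (−1)^j C(4,j)·(4−j)!.
Computing: 24 − 24 + 12 − 4 + 1 = 9.

9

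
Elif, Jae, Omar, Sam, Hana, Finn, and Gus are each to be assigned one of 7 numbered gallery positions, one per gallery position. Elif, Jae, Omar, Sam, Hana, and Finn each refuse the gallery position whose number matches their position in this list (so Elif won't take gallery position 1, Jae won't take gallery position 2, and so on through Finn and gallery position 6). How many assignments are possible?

Let Aᵢ (for 1 ≤ i ≤ 6) be the placements that put person i in their forbidden gallery position. Any j of these fix j positions, leaving (7−j)! ways to fill the rest, and there are C(6,j) ways to pick which j.
By inclusion–exclusion, the number of valid placements is Σ_{j=0}^{6} (−1)^j C(6,j)·(7−j)!.
Computing: 5040 − 4320 + 1800 − 480 + 90 − 12 + 1 = 2119.

2119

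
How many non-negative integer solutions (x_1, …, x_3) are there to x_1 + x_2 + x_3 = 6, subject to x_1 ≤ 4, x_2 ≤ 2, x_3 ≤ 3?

9

By stars and bars, unrestricted non-negative solutions to x_1+…+x_3 = 6 number C(6+2,2) = 28.
Subtract solutions that violate a single cap (substitute x_i' = x_i − (cap_i+1)): x_1 ≥ 5 gives C(3,2) = 3; x_2 ≥ 3 gives C(5,2) = 10; x_3 ≥ 4 gives C(4,2) = 6. Together 19.
No two caps can be exceeded simultaneously, so the pair terms are all 0.
By inclusion–exclusion the count is 28 − 19 + 0 = 9.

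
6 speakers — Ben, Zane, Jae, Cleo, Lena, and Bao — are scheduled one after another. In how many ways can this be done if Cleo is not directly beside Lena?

480

There are 6! = 720 arrangements in all. If Cleo and Lena are adjacent, merging them into one block gives 2·(5)! = 240 arrangements.
So 720 − 240 = 480 arrangements keep them apart.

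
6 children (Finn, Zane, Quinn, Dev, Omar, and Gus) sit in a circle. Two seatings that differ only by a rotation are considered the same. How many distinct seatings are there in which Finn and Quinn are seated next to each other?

Glue Finn and Quinn into a block (2 internal orders). Seating 5 units around a circle gives (4)! arrangements.
So 2 × (4)! = 2 × 24 = 48.

48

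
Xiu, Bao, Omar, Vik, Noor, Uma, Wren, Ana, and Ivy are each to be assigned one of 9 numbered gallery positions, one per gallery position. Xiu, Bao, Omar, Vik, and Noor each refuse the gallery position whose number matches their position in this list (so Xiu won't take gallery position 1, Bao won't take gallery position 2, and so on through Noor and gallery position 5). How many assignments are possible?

205056

Let Aᵢ (for 1 ≤ i ≤ 5) be the placements that put person i in their forbidden gallery position. Any j of these fix j positions, leaving (9−j)! ways to fill the rest, and there are C(5,j) ways to pick which j.
By inclusion–exclusion, the number of valid placements is Σ_{j=0}^{5} (−1)^j C(5,j)·(9−j)!.
Computing: 362880 − 201600 + 50400 − 7200 + 600 − 24 = 205056.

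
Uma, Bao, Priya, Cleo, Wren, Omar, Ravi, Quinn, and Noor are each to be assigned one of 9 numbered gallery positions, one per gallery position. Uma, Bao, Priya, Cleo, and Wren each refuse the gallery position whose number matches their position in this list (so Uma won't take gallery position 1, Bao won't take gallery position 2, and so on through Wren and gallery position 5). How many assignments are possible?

205056

Let Aᵢ (for 1 ≤ i ≤ 5) be the placements that put person i in their forbidden gallery position. Any j of these fix j positions, leaving (9−j)! ways to fill the rest, and there are C(5,j) ways to pick which j.
By inclusion–exclusion, the number of valid placements is Σ_{j=0}^{5} (−1)^j C(5,j)·(9−j)!.
Computing: 362880 − 201600 + 50400 − 7200 + 600 − 24 = 205056.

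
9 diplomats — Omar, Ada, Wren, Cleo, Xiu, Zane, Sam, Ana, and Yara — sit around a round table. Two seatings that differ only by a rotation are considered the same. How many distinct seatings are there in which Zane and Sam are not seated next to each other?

30240

All circular seatings of 9 people number (8)! = 40320.
Those with Zane next to Sam: fuse the pair into one unit and seat 8 units around a circle — 2·(7)! = 10080.
Subtracting, 40320 − 10080 = 30240.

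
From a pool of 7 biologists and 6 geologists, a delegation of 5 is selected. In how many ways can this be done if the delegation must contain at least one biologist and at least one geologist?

Total 5-person selections from all 13: C(13,5) = 1287.
Selections missing a whole group: no biologists → C(6,5) = 6; no geologists → C(7,5) = 21.
Both groups omitted at once is impossible, so 1287 − 27 = 1260.

1260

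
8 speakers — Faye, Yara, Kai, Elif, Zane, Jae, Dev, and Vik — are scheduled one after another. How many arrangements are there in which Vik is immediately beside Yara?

10080

Glue Vik and Yara into one block (2 internal orders), leaving 7 units to arrange in a row.
So the count is 2·(7)! = 10080.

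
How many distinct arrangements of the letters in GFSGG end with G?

With the last slot taken by G, it remains to arrange the other 4 letters (FSGG).
Those 4 letters have G appearing twice, giving (4)!/(2!) = 12.

12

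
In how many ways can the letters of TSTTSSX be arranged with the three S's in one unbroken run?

Treat the 3 copies of S as a single block. The multiset to arrange is then {SSS, T, T, T, X}, 5 items in all.
That gives (5)!/(3!) = 20 arrangements.

20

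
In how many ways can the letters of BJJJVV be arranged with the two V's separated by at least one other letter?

40

Total arrangements of BJJJVV: 6!/(3!·2!) = 60.
Arrangements with the V's together: treat VV as one letter, giving (5)!/(3!) = 20.
Subtracting, 60 − 20 = 40 arrangements keep the V's apart.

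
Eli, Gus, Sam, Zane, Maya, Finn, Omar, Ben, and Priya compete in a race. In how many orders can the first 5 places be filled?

This is an ordered selection of 5 from 9: P(9,5).
That gives 9 × 8 × 7 × 6 × 5 = 15120.

15120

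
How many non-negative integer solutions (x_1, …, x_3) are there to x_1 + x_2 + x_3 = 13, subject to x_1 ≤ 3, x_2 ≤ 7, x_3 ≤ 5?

6

By stars and bars, unrestricted non-negative solutions to x_1+…+x_3 = 13 number C(13+2,2) = 105.
Subtract solutions that violate a single cap (substitute x_i' = x_i − (cap_i+1)): x_1 ≥ 4 gives C(11,2) = 55; x_2 ≥ 8 gives C(7,2) = 21; x_3 ≥ 6 gives C(9,2) = 36. Together 112.
Add back pairs where two caps are both exceeded: 3 + 10 + 0 = 13.
By inclusion–exclusion the count is 105 − 112 + 13 = 6.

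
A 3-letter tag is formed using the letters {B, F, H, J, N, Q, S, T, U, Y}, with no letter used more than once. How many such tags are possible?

720

Choose and order 3 of the 10 symbols: the first letter has 10 options, the next 9, then 8.
That product is 10 × 9 × 8 = 720.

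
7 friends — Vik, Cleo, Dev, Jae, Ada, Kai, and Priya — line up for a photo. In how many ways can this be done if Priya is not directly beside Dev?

3600

Of the 7! = 5040 arrangements, those with Priya and Dev adjacent number 2 × 6! = 1440 (treat the pair as a block with 2 internal orders).
Complementary counting: 5040 − 1440 = 3600.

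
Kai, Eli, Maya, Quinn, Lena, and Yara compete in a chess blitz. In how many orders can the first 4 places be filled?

There are 6 choices for 1st place, 5 for 2nd, and so on down to 3 for position 4.
That gives 6 × 5 × 4 × 3 = 360.

360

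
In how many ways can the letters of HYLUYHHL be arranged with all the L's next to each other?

420

Treat the 2 copies of L as a single block. The multiset to arrange is then {LL, H, H, H, U, Y, Y}, 7 items in all.
That gives (7)!/(3!·2!) = 420 arrangements.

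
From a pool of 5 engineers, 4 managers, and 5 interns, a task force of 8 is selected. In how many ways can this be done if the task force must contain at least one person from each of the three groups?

2940

Total 8-person selections from all 14: C(14,8) = 3003.
Subtract selections that omit an entire group: no engineers → C(9,8) = 9; no managers → C(10,8) = 45; no interns → C(9,8) = 9.
Add back selections omitting two groups (i.e. drawn from a single group): C(5,8) + C(4,8) + C(5,8) = 0.
By inclusion–exclusion: 3003 − 63 + 0 = 2940.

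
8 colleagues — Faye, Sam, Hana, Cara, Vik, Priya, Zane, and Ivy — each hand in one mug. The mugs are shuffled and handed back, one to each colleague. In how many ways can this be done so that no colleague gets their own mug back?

Let Aᵢ be the assignments in which colleague i gets their own mug. We want the size of the complement of A₁∪…∪A_8.
By inclusion–exclusion this is Σ_{j=0}^{8} (−1)^j C(8,j)·(8−j)!.
Computing: 40320 − 40320 + 20160 − 6720 + 1680 − 336 + 56 − 8 + 1 = 14833.

14833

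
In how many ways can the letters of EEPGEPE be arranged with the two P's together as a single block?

30

Treat the 2 copies of P as a single block. The multiset to arrange is then {PP, E, E, E, E, G}, 6 items in all.
That gives (6)!/(4!) = 30 arrangements.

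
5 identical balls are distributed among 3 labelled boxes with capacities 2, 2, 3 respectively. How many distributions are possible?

6

Ignoring the caps, the number of non-negative solutions to x_1+…+x_3 = 5 is C(7,2) = 21.
Subtract solutions that violate a single cap (substitute x_i' = x_i − (cap_i+1)): x_1 ≥ 3 gives C(4,2) = 6; x_2 ≥ 3 gives C(4,2) = 6; x_3 ≥ 4 gives C(3,2) = 3. Together 15.
No two caps can be exceeded simultaneously, so the pair terms are all 0.
By inclusion–exclusion the count is 21 − 15 + 0 = 6.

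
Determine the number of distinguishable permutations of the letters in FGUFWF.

120

The 6 letters of FGUFWF have repeats: F appearing 3 times.
The number of distinct arrangements is 6!/(3!) = 720/6 = 120.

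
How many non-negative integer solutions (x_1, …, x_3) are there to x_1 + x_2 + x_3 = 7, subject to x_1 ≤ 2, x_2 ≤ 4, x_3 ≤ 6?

14

By stars and bars, unrestricted non-negative solutions to x_1+…+x_3 = 7 number C(7+2,2) = 36.
Subtract solutions that violate a single cap (substitute x_i' = x_i − (cap_i+1)): x_1 ≥ 3 gives C(6,2) = 15; x_2 ≥ 5 gives C(4,2) = 6; x_3 ≥ 7 gives C(2,2) = 1. Together 22.
No two caps can be exceeded simultaneously, so the pair terms are all 0.
By inclusion–exclusion the count is 36 − 22 + 0 = 14.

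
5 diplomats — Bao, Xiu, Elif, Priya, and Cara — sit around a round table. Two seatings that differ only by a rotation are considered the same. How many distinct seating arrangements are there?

Fix one person's seat to break rotational symmetry; the remaining 4 people can be arranged in (4)! = 24 ways.

24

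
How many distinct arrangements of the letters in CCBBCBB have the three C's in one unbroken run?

Treat the 3 copies of C as a single block. The multiset to arrange is then {CCC, B, B, B, B}, 5 items in all.
That gives (5)!/(4!) = 5 arrangements.

5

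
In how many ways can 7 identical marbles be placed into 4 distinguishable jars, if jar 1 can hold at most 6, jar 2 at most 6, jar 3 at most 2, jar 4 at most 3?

64

Without the upper bounds there are C(10,3) = 120 ways to split 7 among 4 jars.
Subtract solutions that violate a single cap (substitute x_i' = x_i − (cap_i+1)): x_1 ≥ 7 gives C(3,3) = 1; x_2 ≥ 7 gives C(3,3) = 1; x_3 ≥ 3 gives C(7,3) = 35; x_4 ≥ 4 gives C(6,3) = 20. Together 57.
Add back pairs where two caps are both exceeded: 0 + 0 + 0 + 0 + 0 + 1 = 1.
By inclusion–exclusion the count is 120 − 57 + 1 = 64.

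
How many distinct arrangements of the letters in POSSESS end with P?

30

Fix P in the last position and arrange the remaining 6 letters.
Those 6 letters have S appearing 4 times, giving (6)!/(4!) = 30.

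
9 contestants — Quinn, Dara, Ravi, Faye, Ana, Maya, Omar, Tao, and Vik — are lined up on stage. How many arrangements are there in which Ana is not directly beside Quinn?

282240

Of the 9! = 362880 arrangements, those with Ana and Quinn adjacent number 2 × 8! = 80640 (treat the pair as a block with 2 internal orders).
Complementary counting: 362880 − 80640 = 282240.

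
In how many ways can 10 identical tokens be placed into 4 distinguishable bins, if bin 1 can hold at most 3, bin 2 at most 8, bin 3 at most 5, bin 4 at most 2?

68

By stars and bars, unrestricted non-negative solutions to x_1+…+x_4 = 10 number C(10+3,3) = 286.
Subtract solutions that violate a single cap (substitute x_i' = x_i − (cap_i+1)): x_1 ≥ 4 gives C(9,3) = 84; x_2 ≥ 9 gives C(4,3) = 4; x_3 ≥ 6 gives C(7,3) = 35; x_4 ≥ 3 gives C(10,3) = 120. Together 243.
Add back pairs where two caps are both exceeded: 0 + 1 + 20 + 0 + 0 + 4 = 25.
By inclusion–exclusion the count is 286 − 243 + 25 = 68.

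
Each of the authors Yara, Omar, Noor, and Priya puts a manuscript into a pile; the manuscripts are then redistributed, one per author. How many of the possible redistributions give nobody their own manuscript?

9

Let Aᵢ be the assignments in which author i gets their own manuscript. We want the size of the complement of A₁∪…∪A_4.
By inclusion–exclusion this is Σ_{j=0}^{4} (−1)^j C(4,j)·(4−j)!.
Computing: 24 − 24 + 12 − 4 + 1 = 9.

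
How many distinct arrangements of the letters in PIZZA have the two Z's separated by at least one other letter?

Total arrangements of PIZZA: 5!/(2!) = 60.
Arrangements with the Z's together: treat ZZ as one letter, giving (4)! = 24.
Subtracting, 60 − 24 = 36 arrangements keep the Z's apart.

36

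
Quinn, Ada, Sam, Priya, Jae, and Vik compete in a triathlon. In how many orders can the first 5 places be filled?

This is an ordered selection of 5 from 6: P(6,5).
That gives 6 × 5 × 4 × 3 × 2 = 720.

720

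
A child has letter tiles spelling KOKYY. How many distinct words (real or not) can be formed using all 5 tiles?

30

KOKYY has 5 letters with K appearing twice and Y appearing twice.
The number of distinct arrangements is 5!/(2!·2!) = 120/4 = 30.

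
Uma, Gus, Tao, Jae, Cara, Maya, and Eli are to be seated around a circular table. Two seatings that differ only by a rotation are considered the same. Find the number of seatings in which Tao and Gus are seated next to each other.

240

Treat {Tao, Gus} as one unit (2 internal orders) and seat the resulting 6 units around the table: (5)! circular arrangements.
So 2 × (5)! = 2 × 120 = 240.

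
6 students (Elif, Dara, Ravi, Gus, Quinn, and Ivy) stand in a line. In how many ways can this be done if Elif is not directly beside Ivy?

There are 6! = 720 arrangements in all. If Elif and Ivy are adjacent, merging them into one block gives 2·(5)! = 240 arrangements.
So 720 − 240 = 480 arrangements keep them apart.

480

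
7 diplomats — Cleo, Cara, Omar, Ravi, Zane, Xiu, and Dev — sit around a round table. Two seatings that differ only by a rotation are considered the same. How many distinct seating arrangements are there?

Seat Cleo anywhere (absorbing the rotational symmetry), then permute the other 6: (6)! = 720.

720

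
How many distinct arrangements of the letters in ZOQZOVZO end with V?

140

With the last slot taken by V, it remains to arrange the other 7 letters (ZOQZOZO).
Those 7 letters have O appearing 3 times and Z appearing 3 times, giving (7)!/(3!·3!) = 140.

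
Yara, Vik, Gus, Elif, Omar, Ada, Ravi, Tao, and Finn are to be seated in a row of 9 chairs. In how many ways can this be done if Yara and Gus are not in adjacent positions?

There are 9! = 362880 arrangements in all. If Yara and Gus are adjacent, merging them into one block gives 2·(8)! = 80640 arrangements.
Complementary counting: 362880 − 80640 = 282240.

282240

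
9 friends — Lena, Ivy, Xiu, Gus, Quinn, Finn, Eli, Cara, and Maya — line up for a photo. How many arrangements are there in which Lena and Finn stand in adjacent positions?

80640

Glue Lena and Finn into one block (2 internal orders), leaving 8 units to arrange in a row.
So the count is 2·(8)! = 80640.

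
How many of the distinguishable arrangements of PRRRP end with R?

6

Fix R in the last position and arrange the remaining 4 letters.
Those 4 letters have P appearing twice and R appearing twice, giving (4)!/(2!·2!) = 6.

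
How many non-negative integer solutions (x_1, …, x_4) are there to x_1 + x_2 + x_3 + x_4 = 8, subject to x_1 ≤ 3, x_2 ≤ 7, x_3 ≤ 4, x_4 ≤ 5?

By stars and bars, unrestricted non-negative solutions to x_1+…+x_4 = 8 number C(8+3,3) = 165.
Subtract solutions that violate a single cap (substitute x_i' = x_i − (cap_i+1)): x_1 ≥ 4 gives C(7,3) = 35; x_2 ≥ 8 gives C(3,3) = 1; x_3 ≥ 5 gives C(6,3) = 20; x_4 ≥ 6 gives C(5,3) = 10. Together 66.
No two caps can be exceeded simultaneously, so the pair terms are all 0.
By inclusion–exclusion the count is 165 − 66 + 0 = 99.

99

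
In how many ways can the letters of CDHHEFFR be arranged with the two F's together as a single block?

2520

Treat the 2 copies of F as a single block. The multiset to arrange is then {FF, C, D, E, H, H, R}, 7 items in all.
That gives (7)!/(2!) = 2520 arrangements.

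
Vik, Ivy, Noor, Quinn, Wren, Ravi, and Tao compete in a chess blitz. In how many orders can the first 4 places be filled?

There are 7 choices for 1st place, 6 for 2nd, and so on down to 4 for position 4.
That gives 7 × 6 × 5 × 4 = 840.

840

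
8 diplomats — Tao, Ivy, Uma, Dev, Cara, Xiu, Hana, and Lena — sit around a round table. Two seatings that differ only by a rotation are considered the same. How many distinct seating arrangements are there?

5040

Seat Tao anywhere (absorbing the rotational symmetry), then permute the other 7: (7)! = 5040.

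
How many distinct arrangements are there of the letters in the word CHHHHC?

15

Letter multiplicities in CHHHHC: C×2, H×4.
So there are 6! / (4!·2!) = 15 distinguishable arrangements.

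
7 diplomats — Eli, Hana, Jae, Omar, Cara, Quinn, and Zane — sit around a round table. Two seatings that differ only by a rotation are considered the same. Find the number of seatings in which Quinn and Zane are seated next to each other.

240

Glue Quinn and Zane into a block (2 internal orders). Seating 6 units around a circle gives (5)! arrangements.
So 2 × (5)! = 2 × 120 = 240.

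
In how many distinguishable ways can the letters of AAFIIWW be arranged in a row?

630

Letter multiplicities in AAFIIWW: A×2, F×1, I×2, W×2.
The number of distinct arrangements is 7!/(2!·2!·2!) = 5040/8 = 630.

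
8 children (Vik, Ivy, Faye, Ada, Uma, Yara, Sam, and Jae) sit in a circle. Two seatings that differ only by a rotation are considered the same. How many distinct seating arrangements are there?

5040

Fix one person's seat to break rotational symmetry; the remaining 7 people can be arranged in (7)! = 5040 ways.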